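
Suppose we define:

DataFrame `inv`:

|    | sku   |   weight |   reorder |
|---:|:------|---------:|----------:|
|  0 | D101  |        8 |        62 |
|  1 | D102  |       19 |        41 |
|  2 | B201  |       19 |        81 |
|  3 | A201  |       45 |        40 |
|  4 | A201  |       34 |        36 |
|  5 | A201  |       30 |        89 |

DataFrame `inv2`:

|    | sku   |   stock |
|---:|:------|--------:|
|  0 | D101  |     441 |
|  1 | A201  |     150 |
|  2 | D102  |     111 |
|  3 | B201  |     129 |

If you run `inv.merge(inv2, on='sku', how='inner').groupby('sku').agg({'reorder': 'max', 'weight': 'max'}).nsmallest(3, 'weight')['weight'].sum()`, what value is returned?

46

merge on 'sku' (how='inner') → 6 rows:
    sku  weight  reorder  stock
0  D101       8       62    441
1  D102      19       41    111
2  B201      19       81    129
3  A201      45       40    150
4  A201      34       36    150
5  A201      30       89    150
group by sku: max(reorder), max(weight):
      reorder  weight
sku                  
A201       89      45
B201       81      19
D101       62       8
D102       41      19
take 3 rows with smallest weight:
      reorder  weight
sku                  
D101       62       8
B201       81      19
D102       41      19
Reading off the sum of column 'weight', we get 46.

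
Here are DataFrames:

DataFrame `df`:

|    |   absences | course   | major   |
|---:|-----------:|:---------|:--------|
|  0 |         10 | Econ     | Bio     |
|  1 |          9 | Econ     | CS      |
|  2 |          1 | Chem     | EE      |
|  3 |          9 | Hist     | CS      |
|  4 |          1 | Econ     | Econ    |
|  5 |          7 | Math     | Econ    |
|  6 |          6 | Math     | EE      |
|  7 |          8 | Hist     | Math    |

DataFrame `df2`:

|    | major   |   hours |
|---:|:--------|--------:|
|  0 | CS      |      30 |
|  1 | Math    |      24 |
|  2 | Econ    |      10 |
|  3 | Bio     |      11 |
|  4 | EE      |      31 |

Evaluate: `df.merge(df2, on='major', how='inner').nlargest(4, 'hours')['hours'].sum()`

122

merge on 'major' (how='inner') → 8 rows:
   absences course major  hours
0        10   Econ   Bio     11
1         9   Econ    CS     30
2         1   Chem    EE     31
3         9   Hist    CS     30
4         1   Econ  Econ     10
5         7   Math  Econ     10
6         6   Math    EE     31
7         8   Hist  Math     24
take 4 rows with largest hours:
   absences course major  hours
2         1   Chem    EE     31
6         6   Math    EE     31
1         9   Econ    CS     30
3         9   Hist    CS     30
sum of column 'hours' → 122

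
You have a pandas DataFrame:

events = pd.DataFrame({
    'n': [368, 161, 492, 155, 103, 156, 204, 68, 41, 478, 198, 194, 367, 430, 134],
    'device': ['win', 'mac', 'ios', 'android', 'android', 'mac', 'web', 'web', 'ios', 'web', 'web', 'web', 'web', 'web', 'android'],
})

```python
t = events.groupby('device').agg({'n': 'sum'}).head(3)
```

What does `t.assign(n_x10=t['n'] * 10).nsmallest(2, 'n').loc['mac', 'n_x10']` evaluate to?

group by device, sum of n:
            n
device       
android   392
ios       533
mac       317
web      1939
win       368
take first 3 rows:
           n
device      
android  392
ios      533
mac      317
add column n_x10 = t['n'] * 10:
           n  n_x10
device             
android  392   3920
ios      533   5330
mac      317   3170
take 2 rows with smallest n:
           n  n_x10
device             
mac      317   3170
android  392   3920
Taking the value at row 'mac', column 'n_x10' gives 3170.

3170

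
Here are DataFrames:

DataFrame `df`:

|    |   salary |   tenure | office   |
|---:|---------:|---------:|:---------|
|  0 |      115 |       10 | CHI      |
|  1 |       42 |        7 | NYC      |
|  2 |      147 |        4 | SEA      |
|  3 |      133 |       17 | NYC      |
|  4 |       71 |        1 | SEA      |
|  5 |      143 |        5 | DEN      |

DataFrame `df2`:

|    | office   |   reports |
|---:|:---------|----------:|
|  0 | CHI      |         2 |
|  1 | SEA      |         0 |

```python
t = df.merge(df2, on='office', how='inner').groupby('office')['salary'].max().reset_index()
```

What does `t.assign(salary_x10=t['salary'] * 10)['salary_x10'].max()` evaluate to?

merge on 'office' (how='inner') → 3 rows:
   salary  tenure office  reports
0     115      10    CHI        2
1     147       4    SEA        0
2      71       1    SEA        0
group by office, max of salary:
office
CHI    115
SEA    147
Name: salary, dtype: int64
reset_index():
  office  salary
0    CHI     115
1    SEA     147
add column salary_x10 = t['salary'] * 10:
  office  salary  salary_x10
0    CHI     115        1150
1    SEA     147        1470

1470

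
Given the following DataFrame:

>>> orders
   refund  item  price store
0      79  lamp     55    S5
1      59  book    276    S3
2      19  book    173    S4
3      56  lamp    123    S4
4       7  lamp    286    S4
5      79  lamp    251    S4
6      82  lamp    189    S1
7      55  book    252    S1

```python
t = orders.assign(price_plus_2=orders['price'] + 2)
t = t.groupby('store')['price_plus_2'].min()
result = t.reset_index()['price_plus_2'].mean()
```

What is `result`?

162.75

add column price_plus_2 = orders['price'] + 2:
   refund  item  price store  price_plus_2
0      79  lamp     55    S5            57
1      59  book    276    S3           278
2      19  book    173    S4           175
3      56  lamp    123    S4           125
4       7  lamp    286    S4           288
5      79  lamp    251    S4           253
6      82  lamp    189    S1           191
7      55  book    252    S1           254
group by store, min of price_plus_2:
store
S1    191
S3    278
S4    125
S5     57
Name: price_plus_2, dtype: int64
reset_index():
  store  price_plus_2
0    S1           191
1    S3           278
2    S4           125
3    S5            57
So mean() = 162.75.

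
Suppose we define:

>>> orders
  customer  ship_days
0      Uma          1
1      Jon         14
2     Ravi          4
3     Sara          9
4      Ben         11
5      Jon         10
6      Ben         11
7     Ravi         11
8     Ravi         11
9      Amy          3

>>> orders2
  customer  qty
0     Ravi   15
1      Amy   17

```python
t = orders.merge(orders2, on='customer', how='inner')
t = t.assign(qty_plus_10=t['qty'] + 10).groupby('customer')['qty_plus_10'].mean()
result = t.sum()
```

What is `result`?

merge on 'customer' (how='inner') → 4 rows:
  customer  ship_days  qty
0     Ravi          4   15
1     Ravi         11   15
2     Ravi         11   15
3      Amy          3   17
add column qty_plus_10 = t['qty'] + 10:
  customer  ship_days  qty  qty_plus_10
0     Ravi          4   15           25
1     Ravi         11   15           25
2     Ravi         11   15           25
3      Amy          3   17           27
group by customer, mean of qty_plus_10:
customer
Amy     27.0
Ravi    25.0
Name: qty_plus_10, dtype: float64
Taking the sum of the resulting series gives 52.0.

52.0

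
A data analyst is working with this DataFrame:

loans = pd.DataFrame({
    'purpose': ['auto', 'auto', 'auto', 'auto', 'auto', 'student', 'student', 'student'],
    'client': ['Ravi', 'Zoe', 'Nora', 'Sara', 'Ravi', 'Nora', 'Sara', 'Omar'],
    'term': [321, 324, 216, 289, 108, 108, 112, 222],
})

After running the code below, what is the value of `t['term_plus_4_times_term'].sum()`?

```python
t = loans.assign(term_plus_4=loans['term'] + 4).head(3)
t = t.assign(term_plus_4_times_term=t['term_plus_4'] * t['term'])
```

258117

add column term_plus_4 = loans['term'] + 4:
   purpose client  term  term_plus_4
0     auto   Ravi   321          325
1     auto    Zoe   324          328
2     auto   Nora   216          220
3     auto   Sara   289          293
4     auto   Ravi   108          112
5  student   Nora   108          112
6  student   Sara   112          116
7  student   Omar   222          226
take first 3 rows:
  purpose client  term  term_plus_4
0    auto   Ravi   321          325
1    auto    Zoe   324          328
2    auto   Nora   216          220
add column term_plus_4_times_term = t['term_plus_4'] * t['term']:
  purpose client  term  term_plus_4  term_plus_4_times_term
0    auto   Ravi   321          325                  104325
1    auto    Zoe   324          328                  106272
2    auto   Nora   216          220                   47520
sum of column 'term_plus_4_times_term' → 258117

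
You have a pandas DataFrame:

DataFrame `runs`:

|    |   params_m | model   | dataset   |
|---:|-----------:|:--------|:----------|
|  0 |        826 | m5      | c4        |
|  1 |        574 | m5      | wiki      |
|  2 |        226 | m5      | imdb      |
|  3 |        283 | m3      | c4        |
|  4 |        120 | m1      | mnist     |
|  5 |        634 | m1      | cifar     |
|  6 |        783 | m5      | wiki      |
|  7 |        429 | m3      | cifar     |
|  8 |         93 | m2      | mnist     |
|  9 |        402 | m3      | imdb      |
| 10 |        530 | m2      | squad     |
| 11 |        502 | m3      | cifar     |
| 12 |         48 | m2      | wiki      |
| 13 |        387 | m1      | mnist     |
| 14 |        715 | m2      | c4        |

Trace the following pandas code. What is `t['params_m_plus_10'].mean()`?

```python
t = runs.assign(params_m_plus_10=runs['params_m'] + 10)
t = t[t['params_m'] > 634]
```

784.666666667

add column params_m_plus_10 = runs['params_m'] + 10:
    params_m model dataset  params_m_plus_10
0        826    m5      c4               836
1        574    m5    wiki               584
2        226    m5    imdb               236
3        283    m3      c4               293
4        120    m1   mnist               130
5        634    m1   cifar               644
6        783    m5    wiki               793
7        429    m3   cifar               439
8         93    m2   mnist               103
9        402    m3    imdb               412
10       530    m2   squad               540
11       502    m3   cifar               512
12        48    m2    wiki                58
13       387    m1   mnist               397
14       715    m2      c4               725
filter rows where params_m > 634:
    params_m model dataset  params_m_plus_10
0        826    m5      c4               836
6        783    m5    wiki               793
14       715    m2      c4               725
mean of column 'params_m_plus_10' → 784.666666667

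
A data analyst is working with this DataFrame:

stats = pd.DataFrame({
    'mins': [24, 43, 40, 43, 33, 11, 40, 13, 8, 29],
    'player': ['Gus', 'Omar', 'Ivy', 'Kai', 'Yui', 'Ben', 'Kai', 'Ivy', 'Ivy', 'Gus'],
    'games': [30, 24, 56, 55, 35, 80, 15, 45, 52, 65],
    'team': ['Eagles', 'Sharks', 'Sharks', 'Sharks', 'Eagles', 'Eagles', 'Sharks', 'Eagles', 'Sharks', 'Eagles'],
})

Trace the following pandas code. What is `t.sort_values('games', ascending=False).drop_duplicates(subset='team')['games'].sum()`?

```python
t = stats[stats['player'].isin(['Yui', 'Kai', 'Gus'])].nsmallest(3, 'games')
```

50

filter rows where player in ['Yui', 'Kai', 'Gus']:
   mins player  games    team
0    24    Gus     30  Eagles
3    43    Kai     55  Sharks
4    33    Yui     35  Eagles
6    40    Kai     15  Sharks
9    29    Gus     65  Eagles
take 3 rows with smallest games:
   mins player  games    team
6    40    Kai     15  Sharks
0    24    Gus     30  Eagles
4    33    Yui     35  Eagles
sort by games descending:
   mins player  games    team
4    33    Yui     35  Eagles
0    24    Gus     30  Eagles
6    40    Kai     15  Sharks
drop duplicate team (keep=first):
   mins player  games    team
4    33    Yui     35  Eagles
6    40    Kai     15  Sharks
So sum() = 50.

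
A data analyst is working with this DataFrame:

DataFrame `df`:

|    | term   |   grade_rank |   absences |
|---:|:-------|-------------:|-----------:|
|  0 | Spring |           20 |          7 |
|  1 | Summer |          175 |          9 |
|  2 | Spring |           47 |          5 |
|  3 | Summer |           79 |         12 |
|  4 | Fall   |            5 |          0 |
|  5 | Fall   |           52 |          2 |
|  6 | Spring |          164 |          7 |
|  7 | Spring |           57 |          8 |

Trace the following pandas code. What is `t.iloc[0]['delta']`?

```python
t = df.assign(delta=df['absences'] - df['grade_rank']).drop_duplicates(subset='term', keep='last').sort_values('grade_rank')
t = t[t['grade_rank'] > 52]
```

-49

add column delta = df['absences'] - df['grade_rank']:
     term  grade_rank  absences  delta
0  Spring          20         7    -13
1  Summer         175         9   -166
2  Spring          47         5    -42
3  Summer          79        12    -67
4    Fall           5         0     -5
5    Fall          52         2    -50
6  Spring         164         7   -157
7  Spring          57         8    -49
drop duplicate term (keep=last):
     term  grade_rank  absences  delta
3  Summer          79        12    -67
5    Fall          52         2    -50
7  Spring          57         8    -49
sort by grade_rank:
     term  grade_rank  absences  delta
5    Fall          52         2    -50
7  Spring          57         8    -49
3  Summer          79        12    -67
filter rows where grade_rank > 52:
     term  grade_rank  absences  delta
7  Spring          57         8    -49
3  Summer          79        12    -67
value at position 0, column 'delta' → -49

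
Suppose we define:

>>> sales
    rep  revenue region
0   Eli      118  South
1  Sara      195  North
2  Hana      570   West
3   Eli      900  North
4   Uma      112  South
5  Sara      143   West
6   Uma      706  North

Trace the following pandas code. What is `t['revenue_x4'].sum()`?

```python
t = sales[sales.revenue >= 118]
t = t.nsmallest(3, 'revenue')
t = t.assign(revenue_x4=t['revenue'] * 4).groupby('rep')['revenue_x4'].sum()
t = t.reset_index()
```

1824

filter rows where revenue >= 118:
    rep  revenue region
0   Eli      118  South
1  Sara      195  North
2  Hana      570   West
3   Eli      900  North
5  Sara      143   West
6   Uma      706  North
take 3 rows with smallest revenue:
    rep  revenue region
0   Eli      118  South
5  Sara      143   West
1  Sara      195  North
add column revenue_x4 = t['revenue'] * 4:
    rep  revenue region  revenue_x4
0   Eli      118  South         472
5  Sara      143   West         572
1  Sara      195  North         780
group by rep, sum of revenue_x4:
rep
Eli      472
Sara    1352
Name: revenue_x4, dtype: int64
reset_index():
    rep  revenue_x4
0   Eli         472
1  Sara        1352
Finally, sum of column 'revenue_x4' = 1824.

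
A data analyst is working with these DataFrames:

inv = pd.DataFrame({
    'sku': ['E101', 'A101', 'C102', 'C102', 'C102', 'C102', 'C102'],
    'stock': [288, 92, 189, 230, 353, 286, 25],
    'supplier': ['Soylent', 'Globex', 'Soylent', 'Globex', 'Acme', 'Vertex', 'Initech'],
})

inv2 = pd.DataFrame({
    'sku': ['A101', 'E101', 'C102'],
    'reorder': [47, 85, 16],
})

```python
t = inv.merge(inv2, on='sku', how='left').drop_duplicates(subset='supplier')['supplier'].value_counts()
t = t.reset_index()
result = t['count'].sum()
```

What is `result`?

5

merge on 'sku' (how='left') → 7 rows:
    sku  stock supplier  reorder
0  E101    288  Soylent       85
1  A101     92   Globex       47
2  C102    189  Soylent       16
3  C102    230   Globex       16
4  C102    353     Acme       16
5  C102    286   Vertex       16
6  C102     25  Initech       16
drop duplicate supplier (keep=first):
    sku  stock supplier  reorder
0  E101    288  Soylent       85
1  A101     92   Globex       47
4  C102    353     Acme       16
5  C102    286   Vertex       16
6  C102     25  Initech       16
value_counts of supplier:
supplier
Soylent    1
Globex     1
Acme       1
Vertex     1
Initech    1
Name: count, dtype: int64
reset_index():
  supplier  count
0  Soylent      1
1   Globex      1
2     Acme      1
3   Vertex      1
4  Initech      1
Taking the sum of column 'count' gives 5.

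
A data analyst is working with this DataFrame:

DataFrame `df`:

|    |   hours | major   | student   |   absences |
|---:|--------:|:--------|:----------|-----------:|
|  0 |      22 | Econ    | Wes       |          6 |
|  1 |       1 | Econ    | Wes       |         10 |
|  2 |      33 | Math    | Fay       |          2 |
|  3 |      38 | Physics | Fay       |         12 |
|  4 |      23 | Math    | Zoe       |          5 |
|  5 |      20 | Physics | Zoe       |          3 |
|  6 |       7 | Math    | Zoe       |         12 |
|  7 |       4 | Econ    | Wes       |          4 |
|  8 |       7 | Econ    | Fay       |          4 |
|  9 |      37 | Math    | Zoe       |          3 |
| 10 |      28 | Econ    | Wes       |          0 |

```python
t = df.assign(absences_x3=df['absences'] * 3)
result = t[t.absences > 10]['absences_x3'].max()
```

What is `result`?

add column absences_x3 = df['absences'] * 3:
    hours    major student  absences  absences_x3
0      22     Econ     Wes         6           18
1       1     Econ     Wes        10           30
2      33     Math     Fay         2            6
3      38  Physics     Fay        12           36
4      23     Math     Zoe         5           15
5      20  Physics     Zoe         3            9
6       7     Math     Zoe        12           36
7       4     Econ     Wes         4           12
8       7     Econ     Fay         4           12
9      37     Math     Zoe         3            9
10     28     Econ     Wes         0            0
filter rows where absences > 10:
   hours    major student  absences  absences_x3
3     38  Physics     Fay        12           36
6      7     Math     Zoe        12           36
Then the max of column 'absences_x3': 36

36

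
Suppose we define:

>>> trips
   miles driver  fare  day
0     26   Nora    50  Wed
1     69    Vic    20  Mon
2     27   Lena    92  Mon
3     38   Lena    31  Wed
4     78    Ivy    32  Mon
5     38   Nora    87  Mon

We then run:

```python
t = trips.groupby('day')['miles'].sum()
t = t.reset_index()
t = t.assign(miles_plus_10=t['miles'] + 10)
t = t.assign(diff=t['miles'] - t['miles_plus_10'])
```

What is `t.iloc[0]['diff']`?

group by day, sum of miles:
day
Mon    212
Wed     64
Name: miles, dtype: int64
reset_index():
   day  miles
0  Mon    212
1  Wed     64
add column miles_plus_10 = t['miles'] + 10:
   day  miles  miles_plus_10
0  Mon    212            222
1  Wed     64             74
add column diff = t['miles'] - t['miles_plus_10']:
   day  miles  miles_plus_10  diff
0  Mon    212            222   -10
1  Wed     64             74   -10
Taking the value at position 0, column 'diff' gives -10.

-10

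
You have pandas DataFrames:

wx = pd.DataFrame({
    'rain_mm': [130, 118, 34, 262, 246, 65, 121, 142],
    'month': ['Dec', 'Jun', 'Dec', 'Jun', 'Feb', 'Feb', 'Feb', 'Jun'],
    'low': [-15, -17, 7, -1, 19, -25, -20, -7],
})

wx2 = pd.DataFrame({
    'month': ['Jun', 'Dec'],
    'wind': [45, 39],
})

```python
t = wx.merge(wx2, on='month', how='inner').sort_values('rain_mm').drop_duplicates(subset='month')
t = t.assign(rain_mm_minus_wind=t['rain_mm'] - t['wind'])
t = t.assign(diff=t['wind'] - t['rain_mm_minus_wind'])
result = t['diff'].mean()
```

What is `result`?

merge on 'month' (how='inner') → 5 rows:
   rain_mm month  low  wind
0      130   Dec  -15    39
1      118   Jun  -17    45
2       34   Dec    7    39
3      262   Jun   -1    45
4      142   Jun   -7    45
sort by rain_mm:
   rain_mm month  low  wind
2       34   Dec    7    39
1      118   Jun  -17    45
0      130   Dec  -15    39
4      142   Jun   -7    45
3      262   Jun   -1    45
drop duplicate month (keep=first):
   rain_mm month  low  wind
2       34   Dec    7    39
1      118   Jun  -17    45
add column rain_mm_minus_wind = t['rain_mm'] - t['wind']:
   rain_mm month  low  wind  rain_mm_minus_wind
2       34   Dec    7    39                  -5
1      118   Jun  -17    45                  73
add column diff = t['wind'] - t['rain_mm_minus_wind']:
   rain_mm month  low  wind  rain_mm_minus_wind  diff
2       34   Dec    7    39                  -5    44
1      118   Jun  -17    45                  73   -28
Reading off the mean of column 'diff', we get 8.0.

8.0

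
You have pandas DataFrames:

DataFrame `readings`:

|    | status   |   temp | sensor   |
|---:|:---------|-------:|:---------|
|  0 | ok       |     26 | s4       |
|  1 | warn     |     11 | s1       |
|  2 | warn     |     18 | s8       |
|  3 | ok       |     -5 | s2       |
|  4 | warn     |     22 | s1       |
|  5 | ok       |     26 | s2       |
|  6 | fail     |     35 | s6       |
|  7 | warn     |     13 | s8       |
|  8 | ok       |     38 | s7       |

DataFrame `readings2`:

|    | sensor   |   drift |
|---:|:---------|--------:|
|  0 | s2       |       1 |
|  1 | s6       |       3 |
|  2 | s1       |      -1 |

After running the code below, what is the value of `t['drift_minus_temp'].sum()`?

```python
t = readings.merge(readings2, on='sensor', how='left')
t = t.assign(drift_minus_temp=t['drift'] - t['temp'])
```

merge on 'sensor' (how='left') → 9 rows:
  status  temp sensor  drift
0     ok    26     s4    NaN
1   warn    11     s1   -1.0
2   warn    18     s8    NaN
3     ok    -5     s2    1.0
4   warn    22     s1   -1.0
5     ok    26     s2    1.0
6   fail    35     s6    3.0
7   warn    13     s8    NaN
8     ok    38     s7    NaN
add column drift_minus_temp = t['drift'] - t['temp']:
  status  temp sensor  drift  drift_minus_temp
0     ok    26     s4    NaN               NaN
1   warn    11     s1   -1.0             -12.0
2   warn    18     s8    NaN               NaN
3     ok    -5     s2    1.0               6.0
4   warn    22     s1   -1.0             -23.0
5     ok    26     s2    1.0             -25.0
6   fail    35     s6    3.0             -32.0
7   warn    13     s8    NaN               NaN
8     ok    38     s7    NaN               NaN
Reading off the sum of column 'drift_minus_temp', we get -86.0.

-86.0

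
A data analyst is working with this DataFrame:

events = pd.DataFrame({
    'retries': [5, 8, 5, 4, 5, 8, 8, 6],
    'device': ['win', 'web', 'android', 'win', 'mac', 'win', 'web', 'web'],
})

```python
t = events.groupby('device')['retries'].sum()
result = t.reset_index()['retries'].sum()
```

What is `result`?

group by device, sum of retries:
device
android     5
mac         5
web        22
win        17
Name: retries, dtype: int64
reset_index():
    device  retries
0  android        5
1      mac        5
2      web       22
3      win       17
The sum of column 'retries' is 49.

49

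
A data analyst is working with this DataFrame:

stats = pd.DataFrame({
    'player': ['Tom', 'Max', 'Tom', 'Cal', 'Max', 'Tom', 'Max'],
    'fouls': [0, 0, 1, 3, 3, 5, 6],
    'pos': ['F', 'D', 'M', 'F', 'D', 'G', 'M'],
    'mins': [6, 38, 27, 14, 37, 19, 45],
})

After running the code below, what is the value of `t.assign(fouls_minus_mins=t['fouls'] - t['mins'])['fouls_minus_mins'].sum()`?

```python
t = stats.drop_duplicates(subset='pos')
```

-84

drop duplicate pos (keep=first):
  player  fouls pos  mins
0    Tom      0   F     6
1    Max      0   D    38
2    Tom      1   M    27
5    Tom      5   G    19
add column fouls_minus_mins = t['fouls'] - t['mins']:
  player  fouls pos  mins  fouls_minus_mins
0    Tom      0   F     6                -6
1    Max      0   D    38               -38
2    Tom      1   M    27               -26
5    Tom      5   G    19               -14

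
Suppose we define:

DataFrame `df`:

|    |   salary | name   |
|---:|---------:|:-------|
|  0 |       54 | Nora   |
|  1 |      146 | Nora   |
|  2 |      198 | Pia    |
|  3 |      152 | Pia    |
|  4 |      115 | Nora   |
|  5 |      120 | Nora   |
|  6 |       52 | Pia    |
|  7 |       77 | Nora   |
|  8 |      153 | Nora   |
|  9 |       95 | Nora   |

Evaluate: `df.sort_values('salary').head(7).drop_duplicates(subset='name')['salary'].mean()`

53.0

sort by salary:
   salary  name
6      52   Pia
0      54  Nora
7      77  Nora
9      95  Nora
4     115  Nora
5     120  Nora
1     146  Nora
3     152   Pia
8     153  Nora
2     198   Pia
take first 7 rows:
   salary  name
6      52   Pia
0      54  Nora
7      77  Nora
9      95  Nora
4     115  Nora
5     120  Nora
1     146  Nora
drop duplicate name (keep=first):
   salary  name
6      52   Pia
0      54  Nora
Then the mean of column 'salary': 53.0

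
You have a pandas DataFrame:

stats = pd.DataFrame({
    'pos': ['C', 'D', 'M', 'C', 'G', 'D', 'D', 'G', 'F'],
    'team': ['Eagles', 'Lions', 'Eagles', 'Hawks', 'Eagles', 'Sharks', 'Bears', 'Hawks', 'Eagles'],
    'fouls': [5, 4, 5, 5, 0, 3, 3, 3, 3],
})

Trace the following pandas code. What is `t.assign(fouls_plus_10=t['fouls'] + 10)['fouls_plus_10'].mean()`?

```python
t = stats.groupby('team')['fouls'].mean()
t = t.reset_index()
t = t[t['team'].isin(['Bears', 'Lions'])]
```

group by team, mean of fouls:
team
Bears     3.00
Eagles    3.25
Hawks     4.00
Lions     4.00
Sharks    3.00
Name: fouls, dtype: float64
reset_index():
     team  fouls
0   Bears   3.00
1  Eagles   3.25
2   Hawks   4.00
3   Lions   4.00
4  Sharks   3.00
filter rows where team in ['Bears', 'Lions']:
    team  fouls
0  Bears    3.0
3  Lions    4.0
add column fouls_plus_10 = t['fouls'] + 10:
    team  fouls  fouls_plus_10
0  Bears    3.0           13.0
3  Lions    4.0           14.0
mean of column 'fouls_plus_10' → 13.5

13.5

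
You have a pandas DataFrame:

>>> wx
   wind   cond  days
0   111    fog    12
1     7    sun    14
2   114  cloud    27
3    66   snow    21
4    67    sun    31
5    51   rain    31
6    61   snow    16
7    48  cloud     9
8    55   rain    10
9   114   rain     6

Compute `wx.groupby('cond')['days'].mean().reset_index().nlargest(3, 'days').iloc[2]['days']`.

group by cond, mean of days:
cond
cloud    18.000000
fog      12.000000
rain     15.666667
snow     18.500000
sun      22.500000
Name: days, dtype: float64
reset_index():
    cond       days
0  cloud  18.000000
1    fog  12.000000
2   rain  15.666667
3   snow  18.500000
4    sun  22.500000
take 3 rows with largest days:
    cond  days
4    sun  22.5
3   snow  18.5
0  cloud  18.0
Hence 18.0.

18.0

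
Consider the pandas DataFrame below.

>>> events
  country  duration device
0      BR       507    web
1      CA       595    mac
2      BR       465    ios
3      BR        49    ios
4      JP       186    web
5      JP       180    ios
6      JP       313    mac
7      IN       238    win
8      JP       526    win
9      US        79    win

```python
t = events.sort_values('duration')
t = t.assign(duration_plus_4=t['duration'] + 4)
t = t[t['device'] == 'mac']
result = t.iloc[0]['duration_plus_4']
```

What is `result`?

sort by duration:
  country  duration device
3      BR        49    ios
9      US        79    win
5      JP       180    ios
4      JP       186    web
7      IN       238    win
6      JP       313    mac
2      BR       465    ios
0      BR       507    web
8      JP       526    win
1      CA       595    mac
add column duration_plus_4 = t['duration'] + 4:
  country  duration device  duration_plus_4
3      BR        49    ios               53
9      US        79    win               83
5      JP       180    ios              184
4      JP       186    web              190
7      IN       238    win              242
6      JP       313    mac              317
2      BR       465    ios              469
0      BR       507    web              511
8      JP       526    win              530
1      CA       595    mac              599
filter rows where device == 'mac':
  country  duration device  duration_plus_4
6      JP       313    mac              317
1      CA       595    mac              599
Finally, value at position 0, column 'duration_plus_4' = 317.

317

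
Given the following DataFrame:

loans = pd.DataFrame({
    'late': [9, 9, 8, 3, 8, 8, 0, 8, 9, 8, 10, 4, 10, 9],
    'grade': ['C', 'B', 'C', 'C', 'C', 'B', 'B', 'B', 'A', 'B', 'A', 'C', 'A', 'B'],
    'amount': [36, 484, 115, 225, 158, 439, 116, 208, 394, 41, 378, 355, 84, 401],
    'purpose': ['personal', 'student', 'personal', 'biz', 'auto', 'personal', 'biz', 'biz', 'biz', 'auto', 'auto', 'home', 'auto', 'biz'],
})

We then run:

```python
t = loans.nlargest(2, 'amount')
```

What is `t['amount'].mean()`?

461.5

take 2 rows with largest amount:
   late grade  amount   purpose
1     9     B     484   student
5     8     B     439  personal
Taking the mean of column 'amount' gives 461.5.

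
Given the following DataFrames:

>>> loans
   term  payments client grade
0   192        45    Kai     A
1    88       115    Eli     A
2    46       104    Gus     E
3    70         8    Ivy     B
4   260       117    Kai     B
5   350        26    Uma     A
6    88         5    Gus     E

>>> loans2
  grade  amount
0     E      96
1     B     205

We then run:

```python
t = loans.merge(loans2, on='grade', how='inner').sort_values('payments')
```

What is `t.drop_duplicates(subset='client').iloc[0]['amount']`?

merge on 'grade' (how='inner') → 4 rows:
   term  payments client grade  amount
0    46       104    Gus     E      96
1    70         8    Ivy     B     205
2   260       117    Kai     B     205
3    88         5    Gus     E      96
sort by payments:
   term  payments client grade  amount
3    88         5    Gus     E      96
1    70         8    Ivy     B     205
0    46       104    Gus     E      96
2   260       117    Kai     B     205
drop duplicate client (keep=first):
   term  payments client grade  amount
3    88         5    Gus     E      96
1    70         8    Ivy     B     205
2   260       117    Kai     B     205

96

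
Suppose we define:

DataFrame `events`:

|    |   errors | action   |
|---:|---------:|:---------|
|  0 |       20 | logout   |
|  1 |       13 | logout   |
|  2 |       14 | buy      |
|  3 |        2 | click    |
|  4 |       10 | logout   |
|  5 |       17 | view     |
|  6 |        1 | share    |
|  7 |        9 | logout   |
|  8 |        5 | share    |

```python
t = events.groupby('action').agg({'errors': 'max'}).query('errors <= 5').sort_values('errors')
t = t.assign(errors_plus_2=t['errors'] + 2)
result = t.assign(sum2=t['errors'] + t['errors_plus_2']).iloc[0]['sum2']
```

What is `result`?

group by action, max of errors:
        errors
action        
buy         14
click        2
logout      20
share        5
view        17
filter rows where errors <= 5:
        errors
action        
click        2
share        5
sort by errors:
        errors
action        
click        2
share        5
add column errors_plus_2 = t['errors'] + 2:
        errors  errors_plus_2
action                       
click        2              4
share        5              7
add column sum2 = t['errors'] + t['errors_plus_2']:
        errors  errors_plus_2  sum2
action                             
click        2              4     6
share        5              7    12
Hence 6.

6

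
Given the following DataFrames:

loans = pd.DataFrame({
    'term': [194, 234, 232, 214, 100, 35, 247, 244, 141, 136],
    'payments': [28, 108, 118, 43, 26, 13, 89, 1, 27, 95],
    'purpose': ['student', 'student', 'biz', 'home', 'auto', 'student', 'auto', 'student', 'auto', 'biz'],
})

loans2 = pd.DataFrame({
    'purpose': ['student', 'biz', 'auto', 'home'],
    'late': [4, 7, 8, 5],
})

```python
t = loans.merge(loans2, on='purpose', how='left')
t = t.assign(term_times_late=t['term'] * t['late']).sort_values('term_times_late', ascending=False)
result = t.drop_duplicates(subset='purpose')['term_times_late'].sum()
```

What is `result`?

5646

merge on 'purpose' (how='left') → 10 rows:
   term  payments  purpose  late
0   194        28  student     4
1   234       108  student     4
2   232       118      biz     7
3   214        43     home     5
4   100        26     auto     8
5    35        13  student     4
6   247        89     auto     8
7   244         1  student     4
8   141        27     auto     8
9   136        95      biz     7
add column term_times_late = t['term'] * t['late']:
   term  payments  purpose  late  term_times_late
0   194        28  student     4              776
1   234       108  student     4              936
2   232       118      biz     7             1624
3   214        43     home     5             1070
4   100        26     auto     8              800
5    35        13  student     4              140
6   247        89     auto     8             1976
7   244         1  student     4              976
8   141        27     auto     8             1128
9   136        95      biz     7              952
sort by term_times_late descending:
   term  payments  purpose  late  term_times_late
6   247        89     auto     8             1976
2   232       118      biz     7             1624
8   141        27     auto     8             1128
3   214        43     home     5             1070
7   244         1  student     4              976
9   136        95      biz     7              952
1   234       108  student     4              936
4   100        26     auto     8              800
0   194        28  student     4              776
5    35        13  student     4              140
drop duplicate purpose (keep=first):
   term  payments  purpose  late  term_times_late
6   247        89     auto     8             1976
2   232       118      biz     7             1624
3   214        43     home     5             1070
7   244         1  student     4              976
Hence 5646.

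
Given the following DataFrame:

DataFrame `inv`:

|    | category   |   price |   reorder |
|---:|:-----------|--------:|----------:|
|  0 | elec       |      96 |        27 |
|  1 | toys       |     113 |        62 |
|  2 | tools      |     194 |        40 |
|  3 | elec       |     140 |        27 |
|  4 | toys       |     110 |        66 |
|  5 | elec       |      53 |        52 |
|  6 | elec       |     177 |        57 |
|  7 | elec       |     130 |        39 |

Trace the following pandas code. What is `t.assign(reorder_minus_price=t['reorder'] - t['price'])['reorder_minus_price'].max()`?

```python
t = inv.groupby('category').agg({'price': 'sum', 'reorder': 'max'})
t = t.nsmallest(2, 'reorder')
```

group by category: sum(price), max(reorder):
          price  reorder
category                
elec        596       57
tools       194       40
toys        223       66
take 2 rows with smallest reorder:
          price  reorder
category                
tools       194       40
elec        596       57
add column reorder_minus_price = t['reorder'] - t['price']:
          price  reorder  reorder_minus_price
category                                     
tools       194       40                 -154
elec        596       57                 -539
Then the max of column 'reorder_minus_price': -154

-154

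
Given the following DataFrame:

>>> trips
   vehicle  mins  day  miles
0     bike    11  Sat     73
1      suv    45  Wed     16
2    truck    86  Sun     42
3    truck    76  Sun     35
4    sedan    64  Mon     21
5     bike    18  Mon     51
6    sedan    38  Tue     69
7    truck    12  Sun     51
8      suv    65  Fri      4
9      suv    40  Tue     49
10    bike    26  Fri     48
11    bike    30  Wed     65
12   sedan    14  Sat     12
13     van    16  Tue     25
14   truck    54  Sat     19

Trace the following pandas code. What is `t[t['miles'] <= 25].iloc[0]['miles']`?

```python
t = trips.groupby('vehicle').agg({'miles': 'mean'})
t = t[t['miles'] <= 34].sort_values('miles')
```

23.0

group by vehicle, mean of miles:
         miles
vehicle       
bike     59.25
sedan    34.00
suv      23.00
truck    36.75
van      25.00
filter rows where miles <= 34:
         miles
vehicle       
sedan     34.0
suv       23.0
van       25.0
sort by miles:
         miles
vehicle       
suv       23.0
van       25.0
sedan     34.0
filter rows where miles <= 25:
         miles
vehicle       
suv       23.0
van       25.0
Taking the value at position 0, column 'miles' gives 23.0.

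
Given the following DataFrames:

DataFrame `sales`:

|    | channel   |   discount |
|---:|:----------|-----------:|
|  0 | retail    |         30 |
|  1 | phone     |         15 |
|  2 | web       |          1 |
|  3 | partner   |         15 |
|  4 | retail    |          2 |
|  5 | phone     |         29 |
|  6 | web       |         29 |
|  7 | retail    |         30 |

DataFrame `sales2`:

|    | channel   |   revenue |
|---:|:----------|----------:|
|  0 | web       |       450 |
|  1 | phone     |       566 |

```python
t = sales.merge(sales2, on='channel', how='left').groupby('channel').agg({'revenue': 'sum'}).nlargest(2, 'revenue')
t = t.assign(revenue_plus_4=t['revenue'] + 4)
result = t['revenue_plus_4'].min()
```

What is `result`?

merge on 'channel' (how='left') → 8 rows:
   channel  discount  revenue
0   retail        30      NaN
1    phone        15    566.0
2      web         1    450.0
3  partner        15      NaN
4   retail         2      NaN
5    phone        29    566.0
6      web        29    450.0
7   retail        30      NaN
group by channel, sum of revenue:
         revenue
channel         
partner      0.0
phone     1132.0
retail       0.0
web        900.0
take 2 rows with largest revenue:
         revenue
channel         
phone     1132.0
web        900.0
add column revenue_plus_4 = t['revenue'] + 4:
         revenue  revenue_plus_4
channel                         
phone     1132.0          1136.0
web        900.0           904.0
Hence 904.0.

904.0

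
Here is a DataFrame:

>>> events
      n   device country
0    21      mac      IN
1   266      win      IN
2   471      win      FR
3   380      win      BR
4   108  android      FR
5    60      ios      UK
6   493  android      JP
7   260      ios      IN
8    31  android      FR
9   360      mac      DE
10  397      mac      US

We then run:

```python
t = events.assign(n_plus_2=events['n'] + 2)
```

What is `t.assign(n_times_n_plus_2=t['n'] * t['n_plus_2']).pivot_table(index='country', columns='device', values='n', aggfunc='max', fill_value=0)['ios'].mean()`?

add column n_plus_2 = events['n'] + 2:
      n   device country  n_plus_2
0    21      mac      IN        23
1   266      win      IN       268
2   471      win      FR       473
3   380      win      BR       382
4   108  android      FR       110
5    60      ios      UK        62
6   493  android      JP       495
7   260      ios      IN       262
8    31  android      FR        33
9   360      mac      DE       362
10  397      mac      US       399
add column n_times_n_plus_2 = t['n'] * t['n_plus_2']:
      n   device country  n_plus_2  n_times_n_plus_2
0    21      mac      IN        23               483
1   266      win      IN       268             71288
2   471      win      FR       473            222783
3   380      win      BR       382            145160
4   108  android      FR       110             11880
5    60      ios      UK        62              3720
6   493  android      JP       495            244035
7   260      ios      IN       262             68120
8    31  android      FR        33              1023
9   360      mac      DE       362            130320
10  397      mac      US       399            158403
pivot: rows=country, cols=device, max(n):
device   android  ios  mac  win
country                        
BR             0    0    0  380
DE             0    0  360    0
FR           108    0    0  471
IN             0  260   21  266
JP           493    0    0    0
UK             0   60    0    0
US             0    0  397    0
Finally, mean of column 'ios' = 45.7142857143.

45.7142857143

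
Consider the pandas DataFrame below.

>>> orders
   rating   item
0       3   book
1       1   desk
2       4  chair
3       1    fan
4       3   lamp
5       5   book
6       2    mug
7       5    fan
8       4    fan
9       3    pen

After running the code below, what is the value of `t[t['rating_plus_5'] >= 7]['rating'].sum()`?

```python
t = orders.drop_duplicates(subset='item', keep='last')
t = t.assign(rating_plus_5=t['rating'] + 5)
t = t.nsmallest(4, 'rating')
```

8

drop duplicate item (keep=last):
   rating   item
1       1   desk
2       4  chair
4       3   lamp
5       5   book
6       2    mug
8       4    fan
9       3    pen
add column rating_plus_5 = t['rating'] + 5:
   rating   item  rating_plus_5
1       1   desk              6
2       4  chair              9
4       3   lamp              8
5       5   book             10
6       2    mug              7
8       4    fan              9
9       3    pen              8
take 4 rows with smallest rating:
   rating  item  rating_plus_5
1       1  desk              6
6       2   mug              7
4       3  lamp              8
9       3   pen              8
filter rows where rating_plus_5 >= 7:
   rating  item  rating_plus_5
6       2   mug              7
4       3  lamp              8
9       3   pen              8
Finally, sum of column 'rating' = 8.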